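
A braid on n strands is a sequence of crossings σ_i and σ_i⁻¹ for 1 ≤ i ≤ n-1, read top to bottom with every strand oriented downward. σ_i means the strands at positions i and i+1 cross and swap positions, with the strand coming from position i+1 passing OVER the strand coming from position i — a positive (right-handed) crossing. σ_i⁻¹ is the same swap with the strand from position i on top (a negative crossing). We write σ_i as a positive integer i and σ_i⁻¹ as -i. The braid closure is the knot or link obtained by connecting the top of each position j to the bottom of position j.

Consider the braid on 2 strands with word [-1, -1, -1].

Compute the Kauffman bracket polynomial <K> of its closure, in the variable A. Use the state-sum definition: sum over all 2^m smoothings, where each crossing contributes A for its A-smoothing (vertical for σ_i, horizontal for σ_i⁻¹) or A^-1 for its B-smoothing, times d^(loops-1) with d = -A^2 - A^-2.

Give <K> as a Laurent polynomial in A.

A^7 - A^3 - A^-5

Derivation:
Braid: s1^-1 s1^-1 s1^-1 on 2 strands, 3 crossings.
Writhe w = (#positive) - (#negative) = 0 - 3 = -3.
State-sum expansion of <K>. There are 2^3 = 8 states.
Smooth each crossing (0=||, 1=⌣⌢); contribution A^(Σ sign_k(1-2s_k)) * d^(L-1).
  state 000: A-exp=-3, loops=2, term = A^-3 * d^1
  state 001: A-exp=-1, loops=1, term = A^-1 * d^0
  state 010: A-exp=-1, loops=1, term = A^-1 * d^0
  state 011: A-exp=+1, loops=2, term = A^1 * d^1
  state 100: A-exp=-1, loops=1, term = A^-1 * d^0
  state 101: A-exp=+1, loops=2, term = A^1 * d^1
  state 110: A-exp=+1, loops=2, term = A^1 * d^1
  state 111: A-exp=+3, loops=3, term = A^3 * d^2
Collect the terms by A-exponent (count of states per loop number):
Powers of d = -A^2 - A^-2: d^2 = A^4 + 2 + A^-4.
  A^3 * (d^2) = A^7 + 2*A^3 + A^-1
  A^1 * (3*d) = -3*A^3 - 3*A^-1
  A^-1 * (3) = 3*A^-1
  A^-3 * (d) = -A^-1 - A^-5
Summing the groups: <K> = A^7 - A^3 - A^-5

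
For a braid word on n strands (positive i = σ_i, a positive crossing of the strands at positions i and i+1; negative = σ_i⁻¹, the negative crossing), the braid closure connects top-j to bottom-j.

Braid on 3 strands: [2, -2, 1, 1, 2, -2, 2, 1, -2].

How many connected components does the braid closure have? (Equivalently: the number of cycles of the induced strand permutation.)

2

Derivation:
Track the strand permutation on 3 strands, starting from identity.
  step 1: s2 swaps positions 2,3 -> [1 3 2]
  step 2: s2^-1 swaps positions 2,3 -> [1 2 3]
  step 3: s1 swaps positions 1,2 -> [2 1 3]
  step 4: s1 swaps positions 1,2 -> [1 2 3]
  step 5: s2 swaps positions 2,3 -> [1 3 2]
  step 6: s2^-1 swaps positions 2,3 -> [1 2 3]
  step 7: s2 swaps positions 2,3 -> [1 3 2]
  step 8: s1 swaps positions 1,2 -> [3 1 2]
  step 9: s2^-1 swaps positions 2,3 -> [3 2 1]
Final permutation (position -> original strand): [3 2 1]
Closure components = cycle count of this permutation = 2.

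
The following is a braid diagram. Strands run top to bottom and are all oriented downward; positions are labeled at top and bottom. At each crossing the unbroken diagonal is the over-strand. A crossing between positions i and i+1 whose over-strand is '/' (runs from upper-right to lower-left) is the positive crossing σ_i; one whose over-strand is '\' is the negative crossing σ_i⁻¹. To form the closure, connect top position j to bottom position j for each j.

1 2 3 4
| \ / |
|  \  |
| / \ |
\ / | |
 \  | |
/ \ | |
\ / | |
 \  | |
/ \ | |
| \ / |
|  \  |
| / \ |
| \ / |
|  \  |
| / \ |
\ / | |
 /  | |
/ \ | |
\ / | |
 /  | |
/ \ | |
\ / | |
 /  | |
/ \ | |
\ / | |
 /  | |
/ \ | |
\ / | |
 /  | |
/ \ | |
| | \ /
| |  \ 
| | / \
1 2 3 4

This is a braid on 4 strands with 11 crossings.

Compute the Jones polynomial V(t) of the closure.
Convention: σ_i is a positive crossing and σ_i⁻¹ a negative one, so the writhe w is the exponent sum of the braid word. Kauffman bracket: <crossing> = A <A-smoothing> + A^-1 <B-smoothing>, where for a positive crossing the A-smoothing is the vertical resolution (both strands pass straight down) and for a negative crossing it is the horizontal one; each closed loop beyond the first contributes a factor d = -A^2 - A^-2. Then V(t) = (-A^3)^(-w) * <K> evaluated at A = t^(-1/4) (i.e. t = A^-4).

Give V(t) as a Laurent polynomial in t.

Reading the diagram top to bottom ('/'-over between positions i,i+1 = s_i, '\'-over = s_i^-1): braid word = s2^-1 s1^-1 s1^-1 s2^-1 s2^-1 s1 s1 s1 s1 s1 s3^-1.
The presented braid s2^-1 s1^-1 s1^-1 s2^-1 s2^-1 s1 s1 s1 s1 s1 s3^-1 on 4 strands reduces by inverse Markov moves (closure unchanged at each step):
  Destabilize: the word has the form β·s3^-1 where s3^-1 occurs only as the final letter (β ∈ B_3); drop it and the last strand → 3 strands.
Reduced to β = s2^-1 s1^-1 s1^-1 s2^-1 s2^-1 s1 s1 s1 s1 s1 on 3 strands, 10 crossings.
Compute on β:
Braid: s2^-1 s1^-1 s1^-1 s2^-1 s2^-1 s1 s1 s1 s1 s1 on 3 strands, 10 crossings.
Writhe w = (#positive) - (#negative) = 5 - 5 = 0.
State-sum expansion of <K>. There are 2^10 = 1024 states.
Smooth each crossing (0=||, 1=⌣⌢); contribution A^(Σ sign_k(1-2s_k)) * d^(L-1).
Tabulate the states by total A-exponent and number of loops L (A-exp: L × count):
  A^10: L=4 ×1
  A^8: L=3 ×10
  A^6: L=2 ×29, L=4 ×16
  A^4: L=1 ×26, L=3 ×74, L=5 ×20
  A^2: L=2 ×90, L=4 ×105, L=6 ×15
  A^0: L=1 ×15, L=3 ×141, L=5 ×90, L=7 ×6
  A^-2: L=2 ×35, L=4 ×130, L=6 ×44, L=8 ×1
  A^-4: L=3 ×40, L=5 ×69, L=7 ×11
  A^-6: L=4 ×25, L=6 ×19, L=8 ×1
  A^-8: L=5 ×8, L=7 ×2
  A^-10: L=6 ×1
Each group contributes A^e * Σ count * d^(L-1):
Powers of d = -A^2 - A^-2: d^2 = A^4 + 2 + A^-4; d^3 = -A^6 - 3*A^2 - 3*A^-2 - A^-6; d^4 = A^8 + 4*A^4 + 6 + 4*A^-4 + A^-8; d^5 = -A^10 - 5*A^6 - 10*A^2 - 10*A^-2 - 5*A^-6 - A^-10; d^6 = A^12 + 6*A^8 + 15*A^4 + 20 + 15*A^-4 + 6*A^-8 + A^-12; d^7 = -A^14 - 7*A^10 - 21*A^6 - 35*A^2 - 35*A^-2 - 21*A^-6 - 7*A^-10 - A^-14.
  A^10 * (d^3) = -A^16 - 3*A^12 - 3*A^8 - A^4
  A^8 * (10*d^2) = 10*A^12 + 20*A^8 + 10*A^4
  A^6 * (29*d + 16*d^3) = -16*A^12 - 77*A^8 - 77*A^4 - 16
  A^4 * (26 + 74*d^2 + 20*d^4) = 20*A^12 + 154*A^8 + 294*A^4 + 154 + 20*A^-4
  A^2 * (90*d + 105*d^3 + 15*d^5) = -15*A^12 - 180*A^8 - 555*A^4 - 555 - 180*A^-4 - 15*A^-8
  A^0 * (15 + 141*d^2 + 90*d^4 + 6*d^6) = 6*A^12 + 126*A^8 + 591*A^4 + 957 + 591*A^-4 + 126*A^-8 + 6*A^-12
  A^-2 * (35*d + 130*d^3 + 44*d^5 + d^7) = -A^12 - 51*A^8 - 371*A^4 - 900 - 900*A^-4 - 371*A^-8 - 51*A^-12 - A^-16
  A^-4 * (40*d^2 + 69*d^4 + 11*d^6) = 11*A^8 + 135*A^4 + 481 + 714*A^-4 + 481*A^-8 + 135*A^-12 + 11*A^-16
  A^-6 * (25*d^3 + 19*d^5 + d^7) = -A^8 - 26*A^4 - 141 - 300*A^-4 - 300*A^-8 - 141*A^-12 - 26*A^-16 - A^-20
  A^-8 * (8*d^4 + 2*d^6) = 2*A^4 + 20 + 62*A^-4 + 88*A^-8 + 62*A^-12 + 20*A^-16 + 2*A^-20
  A^-10 * (d^5) = -1 - 5*A^-4 - 10*A^-8 - 10*A^-12 - 5*A^-16 - A^-20
Summing the groups: <K> = -A^16 + A^12 - A^8 + 2*A^4 - 1 + 2*A^-4 - A^-8 + A^-12 - A^-16
Normalise by the writhe: (-A^3)^(-w) = (-A^3)^(0) = 1, so f(A) = 1 * <K> = -A^16 + A^12 - A^8 + 2*A^4 - 1 + 2*A^-4 - A^-8 + A^-12 - A^-16.
Substitute A = t^(-1/4), i.e. A^e → t^(-e/4): V(t) = -t^4 + t^3 - t^2 + 2*t - 1 + 2*t^-1 - t^-2 + t^-3 - t^-4

Answer: -t^4 + t^3 - t^2 + 2*t - 1 + 2*t^-1 - t^-2 + t^-3 - t^-4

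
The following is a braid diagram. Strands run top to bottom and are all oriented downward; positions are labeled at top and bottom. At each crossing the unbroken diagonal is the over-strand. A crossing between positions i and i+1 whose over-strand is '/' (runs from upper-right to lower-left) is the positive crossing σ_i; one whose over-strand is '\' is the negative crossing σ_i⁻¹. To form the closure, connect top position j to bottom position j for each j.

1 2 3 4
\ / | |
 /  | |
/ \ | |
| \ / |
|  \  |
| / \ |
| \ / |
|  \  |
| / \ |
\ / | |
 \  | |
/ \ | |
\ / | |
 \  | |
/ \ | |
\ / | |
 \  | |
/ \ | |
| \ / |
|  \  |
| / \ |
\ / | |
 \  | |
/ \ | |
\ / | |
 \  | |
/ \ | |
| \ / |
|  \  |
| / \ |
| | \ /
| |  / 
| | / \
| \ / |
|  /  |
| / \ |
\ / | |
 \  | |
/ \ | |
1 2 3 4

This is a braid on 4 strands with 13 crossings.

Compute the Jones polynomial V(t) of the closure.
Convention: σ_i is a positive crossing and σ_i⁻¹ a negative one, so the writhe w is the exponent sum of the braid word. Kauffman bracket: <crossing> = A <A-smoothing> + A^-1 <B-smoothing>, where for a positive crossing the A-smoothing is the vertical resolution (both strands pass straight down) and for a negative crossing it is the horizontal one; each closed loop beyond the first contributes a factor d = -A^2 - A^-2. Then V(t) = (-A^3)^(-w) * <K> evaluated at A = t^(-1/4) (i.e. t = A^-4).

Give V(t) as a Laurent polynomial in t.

t^-3 + t^-5 - t^-8

Derivation:
Reading the diagram top to bottom ('/'-over between positions i,i+1 = s_i, '\'-over = s_i^-1): braid word = s1 s2^-1 s2^-1 s1^-1 s1^-1 s1^-1 s2^-1 s1^-1 s1^-1 s2^-1 s3 s2 s1^-1.
The presented braid s1 s2^-1 s2^-1 s1^-1 s1^-1 s1^-1 s2^-1 s1^-1 s1^-1 s2^-1 s3 s2 s1^-1 on 4 strands reduces by inverse Markov moves (closure unchanged at each step):
  Deconjugate: the word is γ·β·γ⁻¹ with γ = s1 s2^-1 (prefix) and γ⁻¹ = s2 s1^-1 (suffix); strip both.
  Destabilize: the word has the form β·s3 where s3 occurs only as the final letter (β ∈ B_3); drop it and the last strand → 3 strands.
Reduced to β = s2^-1 s1^-1 s1^-1 s1^-1 s2^-1 s1^-1 s1^-1 s2^-1 on 3 strands, 8 crossings.
Compute on β:
Braid: s2^-1 s1^-1 s1^-1 s1^-1 s2^-1 s1^-1 s1^-1 s2^-1 on 3 strands, 8 crossings.
Writhe w = (#positive) - (#negative) = 0 - 8 = -8.
Computing the Kauffman bracket via state sum. There are 2^8 = 256 states.
Each crossing splits two ways (0=vertical, 1=horizontal). The state's weight is A^(#A-smoothings - #B-smoothings) * d^(loops - 1).
Tabulate the states by total A-exponent and number of loops L (A-exp: L × count):
  A^8: L=5 ×1
  A^6: L=4 ×7, L=6 ×1
  A^4: L=3 ×19, L=5 ×9
  A^2: L=2 ×24, L=4 ×31, L=6 ×1
  A^0: L=1 ×12, L=3 ×53, L=5 ×5
  A^-2: L=2 ×45, L=4 ×11
  A^-4: L=1 ×15, L=3 ×13
  A^-6: L=2 ×8
  A^-8: L=3 ×1
Each group contributes A^e * Σ count * d^(L-1):
Powers of d = -A^2 - A^-2: d^2 = A^4 + 2 + A^-4; d^3 = -A^6 - 3*A^2 - 3*A^-2 - A^-6; d^4 = A^8 + 4*A^4 + 6 + 4*A^-4 + A^-8; d^5 = -A^10 - 5*A^6 - 10*A^2 - 10*A^-2 - 5*A^-6 - A^-10.
  A^8 * (d^4) = A^16 + 4*A^12 + 6*A^8 + 4*A^4 + 1
  A^6 * (7*d^3 + d^5) = -A^16 - 12*A^12 - 31*A^8 - 31*A^4 - 12 - A^-4
  A^4 * (19*d^2 + 9*d^4) = 9*A^12 + 55*A^8 + 92*A^4 + 55 + 9*A^-4
  A^2 * (24*d + 31*d^3 + d^5) = -A^12 - 36*A^8 - 127*A^4 - 127 - 36*A^-4 - A^-8
  A^0 * (12 + 53*d^2 + 5*d^4) = 5*A^8 + 73*A^4 + 148 + 73*A^-4 + 5*A^-8
  A^-2 * (45*d + 11*d^3) = -11*A^4 - 78 - 78*A^-4 - 11*A^-8
  A^-4 * (15 + 13*d^2) = 13 + 41*A^-4 + 13*A^-8
  A^-6 * (8*d) = -8*A^-4 - 8*A^-8
  A^-8 * (d^2) = A^-4 + 2*A^-8 + A^-12
Summing the groups: <K> = -A^8 + A^-4 + A^-12
Normalise by the writhe: (-A^3)^(-w) = (-A^3)^(8) = A^24, so f(A) = A^24 * <K> = -A^32 + A^20 + A^12.
Substitute A = t^(-1/4), i.e. A^e → t^(-e/4): V(t) = t^-3 + t^-5 - t^-8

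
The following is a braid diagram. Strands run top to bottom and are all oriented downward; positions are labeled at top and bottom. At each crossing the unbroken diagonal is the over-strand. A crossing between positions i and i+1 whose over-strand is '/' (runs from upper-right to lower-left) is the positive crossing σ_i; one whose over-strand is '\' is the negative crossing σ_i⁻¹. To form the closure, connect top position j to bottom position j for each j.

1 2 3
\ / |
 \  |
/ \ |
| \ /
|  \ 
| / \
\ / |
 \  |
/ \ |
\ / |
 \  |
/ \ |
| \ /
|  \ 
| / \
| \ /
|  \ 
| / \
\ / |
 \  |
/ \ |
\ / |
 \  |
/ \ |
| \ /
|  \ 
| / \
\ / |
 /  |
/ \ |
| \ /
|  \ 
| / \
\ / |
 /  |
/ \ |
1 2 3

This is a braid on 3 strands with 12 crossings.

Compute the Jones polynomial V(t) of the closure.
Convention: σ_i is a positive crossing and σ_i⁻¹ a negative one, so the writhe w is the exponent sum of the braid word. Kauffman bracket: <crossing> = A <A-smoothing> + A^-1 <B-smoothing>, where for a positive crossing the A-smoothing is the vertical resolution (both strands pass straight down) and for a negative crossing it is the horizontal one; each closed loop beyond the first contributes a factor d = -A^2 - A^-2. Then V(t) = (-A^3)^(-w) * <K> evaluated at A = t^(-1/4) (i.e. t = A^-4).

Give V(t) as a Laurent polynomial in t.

t^-3 + t^-6 - t^-7 + t^-8 - t^-9 + t^-10 - t^-11

Derivation:
Reading the diagram top to bottom ('/'-over between positions i,i+1 = s_i, '\'-over = s_i^-1): braid word = s1^-1 s2^-1 s1^-1 s1^-1 s2^-1 s2^-1 s1^-1 s1^-1 s2^-1 s1 s2^-1 s1.
The presented braid s1^-1 s2^-1 s1^-1 s1^-1 s2^-1 s2^-1 s1^-1 s1^-1 s2^-1 s1 s2^-1 s1 on 3 strands reduces by inverse Markov moves (closure unchanged at each step):
  Deconjugate: the word is γ·β·γ⁻¹ with γ = s1^-1 (prefix) and γ⁻¹ = s1 (suffix); strip both.
Reduced to β = s2^-1 s1^-1 s1^-1 s2^-1 s2^-1 s1^-1 s1^-1 s2^-1 s1 s2^-1 on 3 strands, 10 crossings.
Compute on β:
Braid: s2^-1 s1^-1 s1^-1 s2^-1 s2^-1 s1^-1 s1^-1 s2^-1 s1 s2^-1 on 3 strands, 10 crossings.
Writhe w = (#positive) - (#negative) = 1 - 9 = -8.
Computing the Kauffman bracket via state sum. There are 2^10 = 1024 states.
Each crossing splits two ways (0=vertical, 1=horizontal). The state's weight is A^(#A-smoothings - #B-smoothings) * d^(loops - 1).
Tabulate the states by total A-exponent and number of loops L (A-exp: L × count):
  A^10: L=6 ×1
  A^8: L=5 ×10
  A^6: L=4 ×41, L=6 ×4
  A^4: L=3 ×86, L=5 ×34
  A^2: L=2 ×92, L=4 ×114, L=6 ×4
  A^0: L=1 ×40, L=3 ×185, L=5 ×27
  A^-2: L=2 ×142, L=4 ×67, L=6 ×1
  A^-4: L=1 ×40, L=3 ×76, L=5 ×4
  A^-6: L=2 ×39, L=4 ×6
  A^-8: L=1 ×5, L=3 ×5
  A^-10: L=2 ×1
Each group contributes A^e * Σ count * d^(L-1):
Powers of d = -A^2 - A^-2: d^2 = A^4 + 2 + A^-4; d^3 = -A^6 - 3*A^2 - 3*A^-2 - A^-6; d^4 = A^8 + 4*A^4 + 6 + 4*A^-4 + A^-8; d^5 = -A^10 - 5*A^6 - 10*A^2 - 10*A^-2 - 5*A^-6 - A^-10.
  A^10 * (d^5) = -A^20 - 5*A^16 - 10*A^12 - 10*A^8 - 5*A^4 - 1
  A^8 * (10*d^4) = 10*A^16 + 40*A^12 + 60*A^8 + 40*A^4 + 10
  A^6 * (41*d^3 + 4*d^5) = -4*A^16 - 61*A^12 - 163*A^8 - 163*A^4 - 61 - 4*A^-4
  A^4 * (86*d^2 + 34*d^4) = 34*A^12 + 222*A^8 + 376*A^4 + 222 + 34*A^-4
  A^2 * (92*d + 114*d^3 + 4*d^5) = -4*A^12 - 134*A^8 - 474*A^4 - 474 - 134*A^-4 - 4*A^-8
  A^0 * (40 + 185*d^2 + 27*d^4) = 27*A^8 + 293*A^4 + 572 + 293*A^-4 + 27*A^-8
  A^-2 * (142*d + 67*d^3 + d^5) = -A^8 - 72*A^4 - 353 - 353*A^-4 - 72*A^-8 - A^-12
  A^-4 * (40 + 76*d^2 + 4*d^4) = 4*A^4 + 92 + 216*A^-4 + 92*A^-8 + 4*A^-12
  A^-6 * (39*d + 6*d^3) = -6 - 57*A^-4 - 57*A^-8 - 6*A^-12
  A^-8 * (5 + 5*d^2) = 5*A^-4 + 15*A^-8 + 5*A^-12
  A^-10 * (d) = -A^-8 - A^-12
Summing the groups: <K> = -A^20 + A^16 - A^12 + A^8 - A^4 + 1 + A^-12
Normalise by the writhe: (-A^3)^(-w) = (-A^3)^(8) = A^24, so f(A) = A^24 * <K> = -A^44 + A^40 - A^36 + A^32 - A^28 + A^24 + A^12.
Substitute A = t^(-1/4), i.e. A^e → t^(-e/4): V(t) = t^-3 + t^-6 - t^-7 + t^-8 - t^-9 + t^-10 - t^-11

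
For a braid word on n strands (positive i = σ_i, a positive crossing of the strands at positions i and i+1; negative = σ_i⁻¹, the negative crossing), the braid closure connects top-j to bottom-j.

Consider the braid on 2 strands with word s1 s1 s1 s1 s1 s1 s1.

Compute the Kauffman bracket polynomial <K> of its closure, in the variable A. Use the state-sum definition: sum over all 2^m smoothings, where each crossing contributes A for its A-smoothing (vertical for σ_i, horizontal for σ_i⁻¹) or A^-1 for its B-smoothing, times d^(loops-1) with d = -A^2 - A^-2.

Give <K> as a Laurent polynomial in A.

Braid: s1 s1 s1 s1 s1 s1 s1 on 2 strands, 7 crossings.
Writhe w = (#positive) - (#negative) = 7 - 0 = 7.
Enumerate smoothing states for the bracket polynomial. There are 2^7 = 128 states.
For each crossing: s=0 is the vertical smoothing, s=1 horizontal. Crossing k contributes A^(sign_k * (1 - 2*s_k)); loop factor d = -A^2 - A^-2.
Tabulate the states by total A-exponent and number of loops L (A-exp: L × count):
  A^7: L=2 ×1
  A^5: L=1 ×7
  A^3: L=2 ×21
  A^1: L=3 ×35
  A^-1: L=4 ×35
  A^-3: L=5 ×21
  A^-5: L=6 ×7
  A^-7: L=7 ×1
Each group contributes A^e * Σ count * d^(L-1):
Powers of d = -A^2 - A^-2: d^2 = A^4 + 2 + A^-4; d^3 = -A^6 - 3*A^2 - 3*A^-2 - A^-6; d^4 = A^8 + 4*A^4 + 6 + 4*A^-4 + A^-8; d^5 = -A^10 - 5*A^6 - 10*A^2 - 10*A^-2 - 5*A^-6 - A^-10; d^6 = A^12 + 6*A^8 + 15*A^4 + 20 + 15*A^-4 + 6*A^-8 + A^-12.
  A^7 * (d) = -A^9 - A^5
  A^5 * (7) = 7*A^5
  A^3 * (21*d) = -21*A^5 - 21*A
  A^1 * (35*d^2) = 35*A^5 + 70*A + 35*A^-3
  A^-1 * (35*d^3) = -35*A^5 - 105*A - 105*A^-3 - 35*A^-7
  A^-3 * (21*d^4) = 21*A^5 + 84*A + 126*A^-3 + 84*A^-7 + 21*A^-11
  A^-5 * (7*d^5) = -7*A^5 - 35*A - 70*A^-3 - 70*A^-7 - 35*A^-11 - 7*A^-15
  A^-7 * (d^6) = A^5 + 6*A + 15*A^-3 + 20*A^-7 + 15*A^-11 + 6*A^-15 + A^-19
Summing the groups: <K> = -A^9 - A + A^-3 - A^-7 + A^-11 - A^-15 + A^-19

Answer: -A^9 - A + A^-3 - A^-7 + A^-11 - A^-15 + A^-19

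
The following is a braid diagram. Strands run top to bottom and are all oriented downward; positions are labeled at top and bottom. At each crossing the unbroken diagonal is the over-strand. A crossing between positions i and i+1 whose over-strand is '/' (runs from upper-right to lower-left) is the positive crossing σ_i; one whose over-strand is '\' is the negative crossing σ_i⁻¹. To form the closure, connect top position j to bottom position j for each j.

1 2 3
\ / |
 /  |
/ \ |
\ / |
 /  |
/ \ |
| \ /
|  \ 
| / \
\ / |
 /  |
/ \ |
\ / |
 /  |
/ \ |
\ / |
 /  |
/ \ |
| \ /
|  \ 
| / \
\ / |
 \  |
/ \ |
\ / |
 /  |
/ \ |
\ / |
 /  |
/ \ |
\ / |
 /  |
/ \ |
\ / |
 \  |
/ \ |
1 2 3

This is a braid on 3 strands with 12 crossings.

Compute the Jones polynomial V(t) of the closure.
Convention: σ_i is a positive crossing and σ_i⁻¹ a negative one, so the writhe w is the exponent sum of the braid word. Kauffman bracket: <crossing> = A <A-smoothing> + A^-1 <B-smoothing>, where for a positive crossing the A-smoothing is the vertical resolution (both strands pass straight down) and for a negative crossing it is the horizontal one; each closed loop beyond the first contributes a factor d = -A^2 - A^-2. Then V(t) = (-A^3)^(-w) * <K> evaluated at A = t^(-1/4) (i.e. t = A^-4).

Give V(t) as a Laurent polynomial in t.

t^8 - 2*t^7 + 3*t^6 - 4*t^5 + 3*t^4 - 3*t^3 + 3*t^2 - t + 1

Derivation:
Reading the diagram top to bottom ('/'-over between positions i,i+1 = s_i, '\'-over = s_i^-1): braid word = s1 s1 s2^-1 s1 s1 s1 s2^-1 s1^-1 s1 s1 s1 s1^-1.
The presented braid s1 s1 s2^-1 s1 s1 s1 s2^-1 s1^-1 s1 s1 s1 s1^-1 on 3 strands reduces by inverse Markov moves (closure unchanged at each step):
  Deconjugate: the word is γ·β·γ⁻¹ with γ = s1 (prefix) and γ⁻¹ = s1^-1 (suffix); strip both.
Reduced to β = s1 s2^-1 s1 s1 s1 s2^-1 s1^-1 s1 s1 s1 on 3 strands, 10 crossings.
Compute on β:
First cancel adjacent σ_i σ_i⁻¹ pairs (Reidemeister II — same braid, same closure): s1 s2^-1 s1 s1 s1 s2^-1 s1^-1 s1 s1 s1 → s1 s2^-1 s1 s1 s1 s2^-1 s1 s1.
Braid: s1 s2^-1 s1 s1 s1 s2^-1 s1 s1 on 3 strands, 8 crossings.
Writhe w = (#positive) - (#negative) = 6 - 2 = 4.
Computing the Kauffman bracket via state sum. There are 2^8 = 256 states.
Smooth each crossing (0=||, 1=⌣⌢); contribution A^(Σ sign_k(1-2s_k)) * d^(L-1).
Tabulate the states by total A-exponent and number of loops L (A-exp: L × count):
  A^8: L=3 ×1
  A^6: L=2 ×8
  A^4: L=1 ×21, L=3 ×7
  A^2: L=2 ×54, L=4 ×2
  A^0: L=3 ×70
  A^-2: L=4 ×56
  A^-4: L=5 ×28
  A^-6: L=6 ×8
  A^-8: L=7 ×1
Each group contributes A^e * Σ count * d^(L-1):
Powers of d = -A^2 - A^-2: d^2 = A^4 + 2 + A^-4; d^3 = -A^6 - 3*A^2 - 3*A^-2 - A^-6; d^4 = A^8 + 4*A^4 + 6 + 4*A^-4 + A^-8; d^5 = -A^10 - 5*A^6 - 10*A^2 - 10*A^-2 - 5*A^-6 - A^-10; d^6 = A^12 + 6*A^8 + 15*A^4 + 20 + 15*A^-4 + 6*A^-8 + A^-12.
  A^8 * (d^2) = A^12 + 2*A^8 + A^4
  A^6 * (8*d) = -8*A^8 - 8*A^4
  A^4 * (21 + 7*d^2) = 7*A^8 + 35*A^4 + 7
  A^2 * (54*d + 2*d^3) = -2*A^8 - 60*A^4 - 60 - 2*A^-4
  A^0 * (70*d^2) = 70*A^4 + 140 + 70*A^-4
  A^-2 * (56*d^3) = -56*A^4 - 168 - 168*A^-4 - 56*A^-8
  A^-4 * (28*d^4) = 28*A^4 + 112 + 168*A^-4 + 112*A^-8 + 28*A^-12
  A^-6 * (8*d^5) = -8*A^4 - 40 - 80*A^-4 - 80*A^-8 - 40*A^-12 - 8*A^-16
  A^-8 * (d^6) = A^4 + 6 + 15*A^-4 + 20*A^-8 + 15*A^-12 + 6*A^-16 + A^-20
Summing the groups: <K> = A^12 - A^8 + 3*A^4 - 3 + 3*A^-4 - 4*A^-8 + 3*A^-12 - 2*A^-16 + A^-20
Normalise by the writhe: (-A^3)^(-w) = (-A^3)^(-4) = A^-12, so f(A) = A^-12 * <K> = 1 - A^-4 + 3*A^-8 - 3*A^-12 + 3*A^-16 - 4*A^-20 + 3*A^-24 - 2*A^-28 + A^-32.
Substitute A = t^(-1/4), i.e. A^e → t^(-e/4): V(t) = t^8 - 2*t^7 + 3*t^6 - 4*t^5 + 3*t^4 - 3*t^3 + 3*t^2 - t + 1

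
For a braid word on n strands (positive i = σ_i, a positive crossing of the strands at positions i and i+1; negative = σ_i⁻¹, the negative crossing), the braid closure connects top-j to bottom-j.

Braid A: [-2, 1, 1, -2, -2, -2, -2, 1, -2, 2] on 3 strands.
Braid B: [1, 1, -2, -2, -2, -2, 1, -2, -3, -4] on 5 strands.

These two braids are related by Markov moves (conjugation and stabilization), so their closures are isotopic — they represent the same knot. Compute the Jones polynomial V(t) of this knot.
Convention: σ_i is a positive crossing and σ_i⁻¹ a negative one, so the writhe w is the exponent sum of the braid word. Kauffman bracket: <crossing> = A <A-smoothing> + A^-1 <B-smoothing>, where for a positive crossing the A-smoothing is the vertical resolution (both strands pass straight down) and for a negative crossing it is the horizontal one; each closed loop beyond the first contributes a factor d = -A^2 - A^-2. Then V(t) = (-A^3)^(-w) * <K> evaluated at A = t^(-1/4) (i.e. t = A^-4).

Markov-equivalent braids have isotopic closures, hence identical knot invariants. Strip the Markov moves from each word to reach a common short braid β, then compute V(t) once on β.
Braid A: s2^-1 s1 s1 s2^-1 s2^-1 s2^-1 s2^-1 s1 s2^-1 s2 on 3 strands reduces by inverse Markov moves (closure unchanged at each step):
  Deconjugate: the word is γ·β·γ⁻¹ with γ = s2^-1 (prefix) and γ⁻¹ = s2 (suffix); strip both.
Reduced to β = s1 s1 s2^-1 s2^-1 s2^-1 s2^-1 s1 s2^-1 on 3 strands, 8 crossings.
Braid B: s1 s1 s2^-1 s2^-1 s2^-1 s2^-1 s1 s2^-1 s3^-1 s4^-1 on 5 strands reduces by inverse Markov moves (closure unchanged at each step):
  Destabilize: the word has the form β·s4^-1 where s4^-1 occurs only as the final letter (β ∈ B_4); drop it and the last strand → 4 strands.
  Destabilize: the word has the form β·s3^-1 where s3^-1 occurs only as the final letter (β ∈ B_3); drop it and the last strand → 3 strands.
Reduced to β = s1 s1 s2^-1 s2^-1 s2^-1 s2^-1 s1 s2^-1 on 3 strands, 8 crossings.
Both give the same β = s1 s1 s2^-1 s2^-1 s2^-1 s2^-1 s1 s2^-1 on 3 strands, so one state sum suffices:
Braid: s1 s1 s2^-1 s2^-1 s2^-1 s2^-1 s1 s2^-1 on 3 strands, 8 crossings.
Writhe w = (#positive) - (#negative) = 3 - 5 = -2.
Enumerate smoothing states for the bracket polynomial. There are 2^8 = 256 states.
Each crossing splits two ways (0=vertical, 1=horizontal). The state's weight is A^(#A-smoothings - #B-smoothings) * d^(loops - 1).
Tabulate the states by total A-exponent and number of loops L (A-exp: L × count):
  A^8: L=6 ×1
  A^6: L=5 ×8
  A^4: L=4 ×27, L=6 ×1
  A^2: L=3 ×48, L=5 ×8
  A^0: L=2 ×47, L=4 ×22, L=6 ×1
  A^-2: L=1 ×23, L=3 ×29, L=5 ×4
  A^-4: L=2 ×22, L=4 ×6
  A^-6: L=3 ×8
  A^-8: L=4 ×1
Each group contributes A^e * Σ count * d^(L-1):
Powers of d = -A^2 - A^-2: d^2 = A^4 + 2 + A^-4; d^3 = -A^6 - 3*A^2 - 3*A^-2 - A^-6; d^4 = A^8 + 4*A^4 + 6 + 4*A^-4 + A^-8; d^5 = -A^10 - 5*A^6 - 10*A^2 - 10*A^-2 - 5*A^-6 - A^-10.
  A^8 * (d^5) = -A^18 - 5*A^14 - 10*A^10 - 10*A^6 - 5*A^2 - A^-2
  A^6 * (8*d^4) = 8*A^14 + 32*A^10 + 48*A^6 + 32*A^2 + 8*A^-2
  A^4 * (27*d^3 + d^5) = -A^14 - 32*A^10 - 91*A^6 - 91*A^2 - 32*A^-2 - A^-6
  A^2 * (48*d^2 + 8*d^4) = 8*A^10 + 80*A^6 + 144*A^2 + 80*A^-2 + 8*A^-6
  A^0 * (47*d + 22*d^3 + d^5) = -A^10 - 27*A^6 - 123*A^2 - 123*A^-2 - 27*A^-6 - A^-10
  A^-2 * (23 + 29*d^2 + 4*d^4) = 4*A^6 + 45*A^2 + 105*A^-2 + 45*A^-6 + 4*A^-10
  A^-4 * (22*d + 6*d^3) = -6*A^2 - 40*A^-2 - 40*A^-6 - 6*A^-10
  A^-6 * (8*d^2) = 8*A^-2 + 16*A^-6 + 8*A^-10
  A^-8 * (d^3) = -A^-2 - 3*A^-6 - 3*A^-10 - A^-14
Summing the groups: <K> = -A^18 + 2*A^14 - 3*A^10 + 4*A^6 - 4*A^2 + 4*A^-2 - 2*A^-6 + 2*A^-10 - A^-14
Normalise by the writhe: (-A^3)^(-w) = (-A^3)^(2) = A^6, so f(A) = A^6 * <K> = -A^24 + 2*A^20 - 3*A^16 + 4*A^12 - 4*A^8 + 4*A^4 - 2 + 2*A^-4 - A^-8.
Substitute A = t^(-1/4), i.e. A^e → t^(-e/4): V(t) = -t^2 + 2*t - 2 + 4*t^-1 - 4*t^-2 + 4*t^-3 - 3*t^-4 + 2*t^-5 - t^-6

Answer: -t^2 + 2*t - 2 + 4*t^-1 - 4*t^-2 + 4*t^-3 - 3*t^-4 + 2*t^-5 - t^-6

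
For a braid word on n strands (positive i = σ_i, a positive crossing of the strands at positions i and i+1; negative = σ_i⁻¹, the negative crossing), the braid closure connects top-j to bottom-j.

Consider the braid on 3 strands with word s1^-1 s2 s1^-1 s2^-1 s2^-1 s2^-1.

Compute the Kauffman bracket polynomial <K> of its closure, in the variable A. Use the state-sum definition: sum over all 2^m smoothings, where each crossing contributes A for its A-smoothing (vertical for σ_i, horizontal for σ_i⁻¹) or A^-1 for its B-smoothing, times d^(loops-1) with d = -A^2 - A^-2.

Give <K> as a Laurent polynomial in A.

Braid: s1^-1 s2 s1^-1 s2^-1 s2^-1 s2^-1 on 3 strands, 6 crossings.
Writhe w = (#positive) - (#negative) = 1 - 5 = -4.
Enumerate smoothing states for the bracket polynomial. There are 2^6 = 64 states.
Smooth each crossing (0=||, 1=⌣⌢); contribution A^(Σ sign_k(1-2s_k)) * d^(L-1).
Tabulate the states by total A-exponent and number of loops L (A-exp: L × count):
  A^6: L=4 ×1
  A^4: L=3 ×6
  A^2: L=2 ×12, L=4 ×3
  A^0: L=1 ×9, L=3 ×10, L=5 ×1
  A^-2: L=2 ×12, L=4 ×3
  A^-4: L=1 ×2, L=3 ×4
  A^-6: L=2 ×1
Each group contributes A^e * Σ count * d^(L-1):
Powers of d = -A^2 - A^-2: d^2 = A^4 + 2 + A^-4; d^3 = -A^6 - 3*A^2 - 3*A^-2 - A^-6; d^4 = A^8 + 4*A^4 + 6 + 4*A^-4 + A^-8.
  A^6 * (d^3) = -A^12 - 3*A^8 - 3*A^4 - 1
  A^4 * (6*d^2) = 6*A^8 + 12*A^4 + 6
  A^2 * (12*d + 3*d^3) = -3*A^8 - 21*A^4 - 21 - 3*A^-4
  A^0 * (9 + 10*d^2 + d^4) = A^8 + 14*A^4 + 35 + 14*A^-4 + A^-8
  A^-2 * (12*d + 3*d^3) = -3*A^4 - 21 - 21*A^-4 - 3*A^-8
  A^-4 * (2 + 4*d^2) = 4 + 10*A^-4 + 4*A^-8
  A^-6 * (d) = -A^-4 - A^-8
Summing the groups: <K> = -A^12 + A^8 - A^4 + 2 - A^-4 + A^-8

Answer: -A^12 + A^8 - A^4 + 2 - A^-4 + A^-8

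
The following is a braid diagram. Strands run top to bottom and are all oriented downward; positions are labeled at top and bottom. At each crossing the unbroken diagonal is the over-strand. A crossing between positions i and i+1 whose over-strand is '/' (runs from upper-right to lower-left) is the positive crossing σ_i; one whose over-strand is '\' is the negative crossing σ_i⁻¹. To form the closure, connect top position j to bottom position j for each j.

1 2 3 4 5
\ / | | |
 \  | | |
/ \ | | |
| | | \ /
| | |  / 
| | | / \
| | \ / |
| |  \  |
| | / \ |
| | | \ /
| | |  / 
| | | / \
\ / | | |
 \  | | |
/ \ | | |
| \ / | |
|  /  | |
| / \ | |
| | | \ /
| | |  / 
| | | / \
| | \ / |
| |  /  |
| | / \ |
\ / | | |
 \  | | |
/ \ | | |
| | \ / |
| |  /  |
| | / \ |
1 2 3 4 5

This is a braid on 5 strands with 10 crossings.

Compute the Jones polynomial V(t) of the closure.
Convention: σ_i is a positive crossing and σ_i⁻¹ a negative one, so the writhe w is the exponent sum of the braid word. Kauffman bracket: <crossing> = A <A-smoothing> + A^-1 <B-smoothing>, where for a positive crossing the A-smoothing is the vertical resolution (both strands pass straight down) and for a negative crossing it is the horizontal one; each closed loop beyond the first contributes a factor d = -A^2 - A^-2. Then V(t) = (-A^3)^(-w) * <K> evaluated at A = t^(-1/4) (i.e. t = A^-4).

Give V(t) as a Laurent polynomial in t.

Reading the diagram top to bottom ('/'-over between positions i,i+1 = s_i, '\'-over = s_i^-1): braid word = s1^-1 s4 s3^-1 s4 s1^-1 s2 s4 s3 s1^-1 s3.
Braid: s1^-1 s4 s3^-1 s4 s1^-1 s2 s4 s3 s1^-1 s3 on 5 strands, 10 crossings.
Writhe w = (#positive) - (#negative) = 6 - 4 = 2.
State-sum expansion of <K>. There are 2^10 = 1024 states.
For each crossing: s=0 is the vertical smoothing, s=1 horizontal. Crossing k contributes A^(sign_k * (1 - 2*s_k)); loop factor d = -A^2 - A^-2.
Tabulate the states by total A-exponent and number of loops L (A-exp: L × count):
  A^10: L=5 ×1
  A^8: L=4 ×7, L=6 ×3
  A^6: L=3 ×18, L=5 ×26, L=7 ×1
  A^4: L=2 ×21, L=4 ×85, L=6 ×14
  A^2: L=1 ×9, L=3 ×137, L=5 ×62, L=7 ×2
  A^0: L=2 ×105, L=4 ×132, L=6 ×15
  A^-2: L=1 ×30, L=3 ×132, L=5 ×47, L=7 ×1
  A^-4: L=2 ×49, L=4 ×65, L=6 ×6
  A^-6: L=3 ×31, L=5 ×14
  A^-8: L=4 ×9, L=6 ×1
  A^-10: L=5 ×1
Each group contributes A^e * Σ count * d^(L-1):
Powers of d = -A^2 - A^-2: d^2 = A^4 + 2 + A^-4; d^3 = -A^6 - 3*A^2 - 3*A^-2 - A^-6; d^4 = A^8 + 4*A^4 + 6 + 4*A^-4 + A^-8; d^5 = -A^10 - 5*A^6 - 10*A^2 - 10*A^-2 - 5*A^-6 - A^-10; d^6 = A^12 + 6*A^8 + 15*A^4 + 20 + 15*A^-4 + 6*A^-8 + A^-12.
  A^10 * (d^4) = A^18 + 4*A^14 + 6*A^10 + 4*A^6 + A^2
  A^8 * (7*d^3 + 3*d^5) = -3*A^18 - 22*A^14 - 51*A^10 - 51*A^6 - 22*A^2 - 3*A^-2
  A^6 * (18*d^2 + 26*d^4 + d^6) = A^18 + 32*A^14 + 137*A^10 + 212*A^6 + 137*A^2 + 32*A^-2 + A^-6
  A^4 * (21*d + 85*d^3 + 14*d^5) = -14*A^14 - 155*A^10 - 416*A^6 - 416*A^2 - 155*A^-2 - 14*A^-6
  A^2 * (9 + 137*d^2 + 62*d^4 + 2*d^6) = 2*A^14 + 74*A^10 + 415*A^6 + 695*A^2 + 415*A^-2 + 74*A^-6 + 2*A^-10
  A^0 * (105*d + 132*d^3 + 15*d^5) = -15*A^10 - 207*A^6 - 651*A^2 - 651*A^-2 - 207*A^-6 - 15*A^-10
  A^-2 * (30 + 132*d^2 + 47*d^4 + d^6) = A^10 + 53*A^6 + 335*A^2 + 596*A^-2 + 335*A^-6 + 53*A^-10 + A^-14
  A^-4 * (49*d + 65*d^3 + 6*d^5) = -6*A^6 - 95*A^2 - 304*A^-2 - 304*A^-6 - 95*A^-10 - 6*A^-14
  A^-6 * (31*d^2 + 14*d^4) = 14*A^2 + 87*A^-2 + 146*A^-6 + 87*A^-10 + 14*A^-14
  A^-8 * (9*d^3 + d^5) = -A^2 - 14*A^-2 - 37*A^-6 - 37*A^-10 - 14*A^-14 - A^-18
  A^-10 * (d^4) = A^-2 + 4*A^-6 + 6*A^-10 + 4*A^-14 + A^-18
Summing the groups: <K> = -A^18 + 2*A^14 - 3*A^10 + 4*A^6 - 3*A^2 + 4*A^-2 - 2*A^-6 + A^-10 - A^-14
Normalise by the writhe: (-A^3)^(-w) = (-A^3)^(-2) = A^-6, so f(A) = A^-6 * <K> = -A^12 + 2*A^8 - 3*A^4 + 4 - 3*A^-4 + 4*A^-8 - 2*A^-12 + A^-16 - A^-20.
Substitute A = t^(-1/4), i.e. A^e → t^(-e/4): V(t) = -t^5 + t^4 - 2*t^3 + 4*t^2 - 3*t + 4 - 3*t^-1 + 2*t^-2 - t^-3

Answer: -t^5 + t^4 - 2*t^3 + 4*t^2 - 3*t + 4 - 3*t^-1 + 2*t^-2 - t^-3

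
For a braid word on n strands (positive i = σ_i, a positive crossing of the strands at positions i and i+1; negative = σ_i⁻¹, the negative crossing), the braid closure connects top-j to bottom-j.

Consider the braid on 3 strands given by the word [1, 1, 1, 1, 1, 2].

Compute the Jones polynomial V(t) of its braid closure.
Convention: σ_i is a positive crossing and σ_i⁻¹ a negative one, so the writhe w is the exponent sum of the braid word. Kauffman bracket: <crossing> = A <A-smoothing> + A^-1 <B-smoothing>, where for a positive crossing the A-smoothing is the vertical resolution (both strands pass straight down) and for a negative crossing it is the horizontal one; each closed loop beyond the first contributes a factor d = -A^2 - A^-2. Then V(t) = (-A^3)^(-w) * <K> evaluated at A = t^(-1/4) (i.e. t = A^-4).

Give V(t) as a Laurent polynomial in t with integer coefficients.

The presented braid s1 s1 s1 s1 s1 s2 on 3 strands reduces by inverse Markov moves (closure unchanged at each step):
  Destabilize: the word has the form β·s2 where s2 occurs only as the final letter (β ∈ B_2); drop it and the last strand → 2 strands.
Reduced to β = s1 s1 s1 s1 s1 on 2 strands, 5 crossings.
Compute on β:
Braid: s1 s1 s1 s1 s1 on 2 strands, 5 crossings.
Writhe w = (#positive) - (#negative) = 5 - 0 = 5.
Computing the Kauffman bracket via state sum. There are 2^5 = 32 states.
For each crossing: s=0 is the vertical smoothing, s=1 horizontal. Crossing k contributes A^(sign_k * (1 - 2*s_k)); loop factor d = -A^2 - A^-2.
  state 00000: A-exp=+5, loops=2, term = A^5 * d^1
  state 00001: A-exp=+3, loops=1, term = A^3 * d^0
  state 00010: A-exp=+3, loops=1, term = A^3 * d^0
  state 00011: A-exp=+1, loops=2, term = A^1 * d^1
  state 00100: A-exp=+3, loops=1, term = A^3 * d^0
  state 00101: A-exp=+1, loops=2, term = A^1 * d^1
  state 00110: A-exp=+1, loops=2, term = A^1 * d^1
  state 00111: A-exp=-1, loops=3, term = A^-1 * d^2
  state 01000: A-exp=+3, loops=1, term = A^3 * d^0
  state 01001: A-exp=+1, loops=2, term = A^1 * d^1
  state 01010: A-exp=+1, loops=2, term = A^1 * d^1
  state 01011: A-exp=-1, loops=3, term = A^-1 * d^2
  state 01100: A-exp=+1, loops=2, term = A^1 * d^1
  state 01101: A-exp=-1, loops=3, term = A^-1 * d^2
  state 01110: A-exp=-1, loops=3, term = A^-1 * d^2
  state 01111: A-exp=-3, loops=4, term = A^-3 * d^3
  state 10000: A-exp=+3, loops=1, term = A^3 * d^0
  state 10001: A-exp=+1, loops=2, term = A^1 * d^1
  state 10010: A-exp=+1, loops=2, term = A^1 * d^1
  state 10011: A-exp=-1, loops=3, term = A^-1 * d^2
  state 10100: A-exp=+1, loops=2, term = A^1 * d^1
  state 10101: A-exp=-1, loops=3, term = A^-1 * d^2
  state 10110: A-exp=-1, loops=3, term = A^-1 * d^2
  state 10111: A-exp=-3, loops=4, term = A^-3 * d^3
  state 11000: A-exp=+1, loops=2, term = A^1 * d^1
  state 11001: A-exp=-1, loops=3, term = A^-1 * d^2
  state 11010: A-exp=-1, loops=3, term = A^-1 * d^2
  state 11011: A-exp=-3, loops=4, term = A^-3 * d^3
  state 11100: A-exp=-1, loops=3, term = A^-1 * d^2
  state 11101: A-exp=-3, loops=4, term = A^-3 * d^3
  state 11110: A-exp=-3, loops=4, term = A^-3 * d^3
  state 11111: A-exp=-5, loops=5, term = A^-5 * d^4
Collect the terms by A-exponent (count of states per loop number):
Powers of d = -A^2 - A^-2: d^2 = A^4 + 2 + A^-4; d^3 = -A^6 - 3*A^2 - 3*A^-2 - A^-6; d^4 = A^8 + 4*A^4 + 6 + 4*A^-4 + A^-8.
  A^5 * (d) = -A^7 - A^3
  A^3 * (5) = 5*A^3
  A^1 * (10*d) = -10*A^3 - 10*A^-1
  A^-1 * (10*d^2) = 10*A^3 + 20*A^-1 + 10*A^-5
  A^-3 * (5*d^3) = -5*A^3 - 15*A^-1 - 15*A^-5 - 5*A^-9
  A^-5 * (d^4) = A^3 + 4*A^-1 + 6*A^-5 + 4*A^-9 + A^-13
Summing the groups: <K> = -A^7 - A^-1 + A^-5 - A^-9 + A^-13
Normalise by the writhe: (-A^3)^(-w) = (-A^3)^(-5) = -A^-15, so f(A) = -A^-15 * <K> = A^-8 + A^-16 - A^-20 + A^-24 - A^-28.
Substitute A = t^(-1/4), i.e. A^e → t^(-e/4): V(t) = -t^7 + t^6 - t^5 + t^4 + t^2

Answer: -t^7 + t^6 - t^5 + t^4 + t^2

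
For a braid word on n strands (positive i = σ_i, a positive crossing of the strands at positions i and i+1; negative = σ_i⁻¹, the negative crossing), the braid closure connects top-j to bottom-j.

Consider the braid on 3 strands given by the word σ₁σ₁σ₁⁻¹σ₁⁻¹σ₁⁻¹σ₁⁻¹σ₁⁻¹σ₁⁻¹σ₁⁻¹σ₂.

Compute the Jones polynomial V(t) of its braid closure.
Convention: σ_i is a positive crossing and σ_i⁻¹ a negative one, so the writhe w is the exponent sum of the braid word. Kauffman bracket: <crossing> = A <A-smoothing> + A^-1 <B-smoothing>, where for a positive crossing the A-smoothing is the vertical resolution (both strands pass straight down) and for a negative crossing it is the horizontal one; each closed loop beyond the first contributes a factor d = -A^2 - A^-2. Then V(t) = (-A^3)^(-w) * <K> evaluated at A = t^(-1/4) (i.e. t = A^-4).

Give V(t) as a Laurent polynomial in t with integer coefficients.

t^-2 + t^-4 - t^-5 + t^-6 - t^-7

Derivation:
The presented braid s1 s1 s1^-1 s1^-1 s1^-1 s1^-1 s1^-1 s1^-1 s1^-1 s2 on 3 strands reduces by inverse Markov moves (closure unchanged at each step):
  Destabilize: the word has the form β·s2 where s2 occurs only as the final letter (β ∈ B_2); drop it and the last strand → 2 strands.
  Deconjugate: the word is γ·β·γ⁻¹ with γ = s1 (prefix) and γ⁻¹ = s1^-1 (suffix); strip both.
  Deconjugate: the word is γ·β·γ⁻¹ with γ = s1 (prefix) and γ⁻¹ = s1^-1 (suffix); strip both.
Reduced to β = s1^-1 s1^-1 s1^-1 s1^-1 s1^-1 on 2 strands, 5 crossings.
Compute on β:
Braid: s1^-1 s1^-1 s1^-1 s1^-1 s1^-1 on 2 strands, 5 crossings.
Writhe w = (#positive) - (#negative) = 0 - 5 = -5.
State-sum expansion of <K>. There are 2^5 = 32 states.
Each crossing splits two ways (0=vertical, 1=horizontal). The state's weight is A^(#A-smoothings - #B-smoothings) * d^(loops - 1).
  state 00000: A-exp=-5, loops=2, term = A^-5 * d^1
  state 00001: A-exp=-3, loops=1, term = A^-3 * d^0
  state 00010: A-exp=-3, loops=1, term = A^-3 * d^0
  state 00011: A-exp=-1, loops=2, term = A^-1 * d^1
  state 00100: A-exp=-3, loops=1, term = A^-3 * d^0
  state 00101: A-exp=-1, loops=2, term = A^-1 * d^1
  state 00110: A-exp=-1, loops=2, term = A^-1 * d^1
  state 00111: A-exp=+1, loops=3, term = A^1 * d^2
  state 01000: A-exp=-3, loops=1, term = A^-3 * d^0
  state 01001: A-exp=-1, loops=2, term = A^-1 * d^1
  state 01010: A-exp=-1, loops=2, term = A^-1 * d^1
  state 01011: A-exp=+1, loops=3, term = A^1 * d^2
  state 01100: A-exp=-1, loops=2, term = A^-1 * d^1
  state 01101: A-exp=+1, loops=3, term = A^1 * d^2
  state 01110: A-exp=+1, loops=3, term = A^1 * d^2
  state 01111: A-exp=+3, loops=4, term = A^3 * d^3
  state 10000: A-exp=-3, loops=1, term = A^-3 * d^0
  state 10001: A-exp=-1, loops=2, term = A^-1 * d^1
  state 10010: A-exp=-1, loops=2, term = A^-1 * d^1
  state 10011: A-exp=+1, loops=3, term = A^1 * d^2
  state 10100: A-exp=-1, loops=2, term = A^-1 * d^1
  state 10101: A-exp=+1, loops=3, term = A^1 * d^2
  state 10110: A-exp=+1, loops=3, term = A^1 * d^2
  state 10111: A-exp=+3, loops=4, term = A^3 * d^3
  state 11000: A-exp=-1, loops=2, term = A^-1 * d^1
  state 11001: A-exp=+1, loops=3, term = A^1 * d^2
  state 11010: A-exp=+1, loops=3, term = A^1 * d^2
  state 11011: A-exp=+3, loops=4, term = A^3 * d^3
  state 11100: A-exp=+1, loops=3, term = A^1 * d^2
  state 11101: A-exp=+3, loops=4, term = A^3 * d^3
  state 11110: A-exp=+3, loops=4, term = A^3 * d^3
  state 11111: A-exp=+5, loops=5, term = A^5 * d^4
Collect the terms by A-exponent (count of states per loop number):
Powers of d = -A^2 - A^-2: d^2 = A^4 + 2 + A^-4; d^3 = -A^6 - 3*A^2 - 3*A^-2 - A^-6; d^4 = A^8 + 4*A^4 + 6 + 4*A^-4 + A^-8.
  A^5 * (d^4) = A^13 + 4*A^9 + 6*A^5 + 4*A + A^-3
  A^3 * (5*d^3) = -5*A^9 - 15*A^5 - 15*A - 5*A^-3
  A^1 * (10*d^2) = 10*A^5 + 20*A + 10*A^-3
  A^-1 * (10*d) = -10*A - 10*A^-3
  A^-3 * (5) = 5*A^-3
  A^-5 * (d) = -A^-3 - A^-7
Summing the groups: <K> = A^13 - A^9 + A^5 - A - A^-7
Normalise by the writhe: (-A^3)^(-w) = (-A^3)^(5) = -A^15, so f(A) = -A^15 * <K> = -A^28 + A^24 - A^20 + A^16 + A^8.
Substitute A = t^(-1/4), i.e. A^e → t^(-e/4): V(t) = t^-2 + t^-4 - t^-5 + t^-6 - t^-7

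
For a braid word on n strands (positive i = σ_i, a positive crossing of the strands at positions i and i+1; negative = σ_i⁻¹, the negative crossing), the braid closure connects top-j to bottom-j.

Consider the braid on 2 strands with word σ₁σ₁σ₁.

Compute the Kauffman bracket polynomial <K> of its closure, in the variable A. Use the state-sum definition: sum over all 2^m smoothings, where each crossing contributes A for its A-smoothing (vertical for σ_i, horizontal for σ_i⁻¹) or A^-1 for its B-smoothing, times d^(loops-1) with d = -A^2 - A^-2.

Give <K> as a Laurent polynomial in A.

-A^5 - A^-3 + A^-7

Derivation:
Braid: s1 s1 s1 on 2 strands, 3 crossings.
Writhe w = (#positive) - (#negative) = 3 - 0 = 3.
State-sum expansion of <K>. There are 2^3 = 8 states.
Each crossing splits two ways (0=vertical, 1=horizontal). The state's weight is A^(#A-smoothings - #B-smoothings) * d^(loops - 1).
  state 000: A-exp=+3, loops=2, term = A^3 * d^1
  state 001: A-exp=+1, loops=1, term = A^1 * d^0
  state 010: A-exp=+1, loops=1, term = A^1 * d^0
  state 011: A-exp=-1, loops=2, term = A^-1 * d^1
  state 100: A-exp=+1, loops=1, term = A^1 * d^0
  state 101: A-exp=-1, loops=2, term = A^-1 * d^1
  state 110: A-exp=-1, loops=2, term = A^-1 * d^1
  state 111: A-exp=-3, loops=3, term = A^-3 * d^2
Collect the terms by A-exponent (count of states per loop number):
Powers of d = -A^2 - A^-2: d^2 = A^4 + 2 + A^-4.
  A^3 * (d) = -A^5 - A
  A^1 * (3) = 3*A
  A^-1 * (3*d) = -3*A - 3*A^-3
  A^-3 * (d^2) = A + 2*A^-3 + A^-7
Summing the groups: <K> = -A^5 - A^-3 + A^-7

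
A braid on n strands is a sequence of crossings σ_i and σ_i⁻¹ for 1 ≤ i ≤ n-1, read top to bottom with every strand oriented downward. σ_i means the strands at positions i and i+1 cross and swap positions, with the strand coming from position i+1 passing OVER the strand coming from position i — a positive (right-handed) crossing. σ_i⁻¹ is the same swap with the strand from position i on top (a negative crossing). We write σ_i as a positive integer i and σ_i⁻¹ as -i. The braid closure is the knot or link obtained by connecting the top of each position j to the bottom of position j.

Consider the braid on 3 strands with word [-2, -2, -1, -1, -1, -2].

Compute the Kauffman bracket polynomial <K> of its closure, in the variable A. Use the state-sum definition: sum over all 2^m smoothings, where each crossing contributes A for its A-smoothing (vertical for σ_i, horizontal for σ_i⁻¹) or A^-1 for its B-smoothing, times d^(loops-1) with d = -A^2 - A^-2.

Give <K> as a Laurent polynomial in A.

Braid: s2^-1 s2^-1 s1^-1 s1^-1 s1^-1 s2^-1 on 3 strands, 6 crossings.
Writhe w = (#positive) - (#negative) = 0 - 6 = -6.
State-sum expansion of <K>. There are 2^6 = 64 states.
Smooth each crossing (0=||, 1=⌣⌢); contribution A^(Σ sign_k(1-2s_k)) * d^(L-1).
Tabulate the states by total A-exponent and number of loops L (A-exp: L × count):
  A^6: L=5 ×1
  A^4: L=4 ×6
  A^2: L=3 ×15
  A^0: L=2 ×18, L=4 ×2
  A^-2: L=1 ×9, L=3 ×6
  A^-4: L=2 ×6
  A^-6: L=3 ×1
Each group contributes A^e * Σ count * d^(L-1):
Powers of d = -A^2 - A^-2: d^2 = A^4 + 2 + A^-4; d^3 = -A^6 - 3*A^2 - 3*A^-2 - A^-6; d^4 = A^8 + 4*A^4 + 6 + 4*A^-4 + A^-8.
  A^6 * (d^4) = A^14 + 4*A^10 + 6*A^6 + 4*A^2 + A^-2
  A^4 * (6*d^3) = -6*A^10 - 18*A^6 - 18*A^2 - 6*A^-2
  A^2 * (15*d^2) = 15*A^6 + 30*A^2 + 15*A^-2
  A^0 * (18*d + 2*d^3) = -2*A^6 - 24*A^2 - 24*A^-2 - 2*A^-6
  A^-2 * (9 + 6*d^2) = 6*A^2 + 21*A^-2 + 6*A^-6
  A^-4 * (6*d) = -6*A^-2 - 6*A^-6
  A^-6 * (d^2) = A^-2 + 2*A^-6 + A^-10
Summing the groups: <K> = A^14 - 2*A^10 + A^6 - 2*A^2 + 2*A^-2 + A^-10

Answer: A^14 - 2*A^10 + A^6 - 2*A^2 + 2*A^-2 + A^-10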